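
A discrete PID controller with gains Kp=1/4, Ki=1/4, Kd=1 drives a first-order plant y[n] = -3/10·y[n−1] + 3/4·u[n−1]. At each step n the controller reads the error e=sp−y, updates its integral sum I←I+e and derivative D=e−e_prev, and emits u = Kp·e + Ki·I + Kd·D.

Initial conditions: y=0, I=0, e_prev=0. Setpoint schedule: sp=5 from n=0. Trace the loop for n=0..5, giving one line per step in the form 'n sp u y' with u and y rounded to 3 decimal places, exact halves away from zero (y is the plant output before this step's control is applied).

0 5 7.500 0.000
1 5 -4.688 5.625
2 5 17.023 -5.203
3 5 -20.551 14.329
4 5 47.709 -19.712
5 5 -72.265 41.695

(exact arithmetic carried between steps; '≈' marks a value shown rounded to 6 d.p. or computed from one; I and e_prev carry over from the previous line; the table rounds u and y to 3 d.p., halves away from zero)
n=0: y=0, sp=5, e=sp−y=5; I=5, D=e−e_prev=5; u=1/4·5+1/4·5+1·5=7.5; next y=-3/10·0+3/4·7.5=5.625
n=1: y=5.625, sp=5, e=sp−y=-0.625; I=4.375, D=e−e_prev=-5.625; u=1/4·(-0.625)+1/4·4.375+1·(-5.625)=-4.6875; next y=-3/10·5.625+3/4·(-4.6875)=-5.203125
n=2: y=-5.203125, sp=5, e=sp−y=10.203125; I=14.578125, D=e−e_prev=10.828125; u=1/4·10.203125+1/4·14.578125+1·10.828125≈17.023438; next y=-3/10·(-5.203125)+3/4·17.023438≈14.328516
n=3: y≈14.328516, sp=5, e=sp−y≈-9.328516; I≈5.249609, D=e−e_prev≈-19.531641; u=1/4·(-9.328516)+1/4·5.249609+1·(-19.531641)≈-20.551367; next y=-3/10·14.328516+3/4·(-20.551367)≈-19.712080
n=4: y≈-19.712080, sp=5, e=sp−y≈24.712080; I≈29.961689, D=e−e_prev≈34.040596; u=1/4·24.712080+1/4·29.961689+1·34.040596≈47.709038; next y=-3/10·(-19.712080)+3/4·47.709038≈41.695403
n=5: y≈41.695403, sp=5, e=sp−y≈-36.695403; I≈-6.733713, D=e−e_prev≈-61.407483; u=1/4·(-36.695403)+1/4·(-6.733713)+1·(-61.407483)≈-72.264762; next y=-3/10·41.695403+3/4·(-72.264762)≈-66.707192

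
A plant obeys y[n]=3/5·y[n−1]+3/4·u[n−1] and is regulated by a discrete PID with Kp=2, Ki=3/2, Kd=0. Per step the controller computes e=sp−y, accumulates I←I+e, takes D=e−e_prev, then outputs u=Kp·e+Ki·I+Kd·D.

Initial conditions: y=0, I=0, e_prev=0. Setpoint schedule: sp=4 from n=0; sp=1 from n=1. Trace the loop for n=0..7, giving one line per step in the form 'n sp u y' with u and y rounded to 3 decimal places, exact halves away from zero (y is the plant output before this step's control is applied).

0 4 14.000 0.000
1 1 -27.250 10.500
2 1 44.731 -14.138
3 1 -69.775 25.066
4 1 112.377 -37.291
5 1 -177.384 61.908
6 1 283.557 -95.893
7 1 -449.692 155.132

(exact arithmetic carried between steps; '≈' marks a value shown rounded to 6 d.p. or computed from one; I and e_prev carry over from the previous line; the table rounds u and y to 3 d.p., halves away from zero)
n=0: y=0, sp=4, e=sp−y=4; I=4, D=e−e_prev=4; u=2·4+3/2·4+0·4=14; next y=3/5·0+3/4·14=10.5
n=1: y=10.5, sp=1, e=sp−y=-9.5; I=-5.5, D=e−e_prev=-13.5; u=2·(-9.5)+3/2·(-5.5)+0·(-13.5)=-27.25; next y=3/5·10.5+3/4·(-27.25)=-14.1375
n=2: y=-14.1375, sp=1, e=sp−y=15.1375; I=9.6375, D=e−e_prev=24.6375; u=2·15.1375+3/2·9.6375+0·24.6375=44.73125; next y=3/5·(-14.1375)+3/4·44.73125≈25.065938
n=3: y≈25.065938, sp=1, e=sp−y≈-24.065938; I≈-14.428438, D=e−e_prev≈-39.203438; u=2·(-24.065938)+3/2·(-14.428438)+0·(-39.203438)≈-69.774531; next y=3/5·25.065938+3/4·(-69.774531)≈-37.291336
n=4: y≈-37.291336, sp=1, e=sp−y≈38.291336; I≈23.862898, D=e−e_prev≈62.357273; u=2·38.291336+3/2·23.862898+0·62.357273≈112.377020; next y=3/5·(-37.291336)+3/4·112.377020≈61.907963
n=5: y≈61.907963, sp=1, e=sp−y≈-60.907963; I≈-37.045065, D=e−e_prev≈-99.199299; u=2·(-60.907963)+3/2·(-37.045065)+0·(-99.199299)≈-177.383523; next y=3/5·61.907963+3/4·(-177.383523)≈-95.892865
n=6: y≈-95.892865, sp=1, e=sp−y≈96.892865; I≈59.847800, D=e−e_prev≈157.800828; u=2·96.892865+3/2·59.847800+0·157.800828≈283.557429; next y=3/5·(-95.892865)+3/4·283.557429≈155.132353
n=7: y≈155.132353, sp=1, e=sp−y≈-154.132353; I≈-94.284553, D=e−e_prev≈-251.025217; u=2·(-154.132353)+3/2·(-94.284553)+0·(-251.025217)≈-449.691535; next y=3/5·155.132353+3/4·(-449.691535)≈-244.189240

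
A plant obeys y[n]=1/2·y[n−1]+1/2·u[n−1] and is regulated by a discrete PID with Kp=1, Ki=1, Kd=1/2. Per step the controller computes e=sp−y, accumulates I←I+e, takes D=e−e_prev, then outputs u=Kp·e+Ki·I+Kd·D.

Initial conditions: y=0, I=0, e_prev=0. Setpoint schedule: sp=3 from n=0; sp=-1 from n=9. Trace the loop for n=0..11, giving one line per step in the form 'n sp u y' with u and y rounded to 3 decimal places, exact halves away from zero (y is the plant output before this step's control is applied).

(exact arithmetic carried between steps; '≈' marks a value shown rounded to 6 d.p. or computed from one; I and e_prev carry over from the previous line; the table rounds u and y to 3 d.p., halves away from zero)
n=0: y=0, sp=3, e=sp−y=3; I=3, D=e−e_prev=3; u=1·3+1·3+1/2·3=7.5; next y=1/2·0+1/2·7.5=3.75
n=1: y=3.75, sp=3, e=sp−y=-0.75; I=2.25, D=e−e_prev=-3.75; u=1·(-0.75)+1·2.25+1/2·(-3.75)=-0.375; next y=1/2·3.75+1/2·(-0.375)=1.6875
n=2: y=1.6875, sp=3, e=sp−y=1.3125; I=3.5625, D=e−e_prev=2.0625; u=1·1.3125+1·3.5625+1/2·2.0625=5.90625; next y=1/2·1.6875+1/2·5.90625=3.796875
n=3: y=3.796875, sp=3, e=sp−y=-0.796875; I=2.765625, D=e−e_prev=-2.109375; u=1·(-0.796875)+1·2.765625+1/2·(-2.109375)≈0.914063; next y=1/2·3.796875+1/2·0.914063≈2.355469
n=4: y≈2.355469, sp=3, e=sp−y≈0.644531; I≈3.410156, D=e−e_prev≈1.441406; u=1·0.644531+1·3.410156+1/2·1.441406≈4.775391; next y=1/2·2.355469+1/2·4.775391≈3.565430
n=5: y≈3.565430, sp=3, e=sp−y≈-0.565430; I≈2.844727, D=e−e_prev≈-1.209961; u=1·(-0.565430)+1·2.844727+1/2·(-1.209961)≈1.674316; next y=1/2·3.565430+1/2·1.674316≈2.619873
n=6: y≈2.619873, sp=3, e=sp−y≈0.380127; I≈3.224854, D=e−e_prev≈0.945557; u=1·0.380127+1·3.224854+1/2·0.945557≈4.077759; next y=1/2·2.619873+1/2·4.077759≈3.348816
n=7: y≈3.348816, sp=3, e=sp−y≈-0.348816; I≈2.876038, D=e−e_prev≈-0.728943; u=1·(-0.348816)+1·2.876038+1/2·(-0.728943)≈2.162750; next y=1/2·3.348816+1/2·2.162750≈2.755783
n=8: y≈2.755783, sp=3, e=sp−y≈0.244217; I≈3.120255, D=e−e_prev≈0.593033; u=1·0.244217+1·3.120255+1/2·0.593033≈3.660988; next y=1/2·2.755783+1/2·3.660988≈3.208385
n=9: y≈3.208385, sp=-1, e=sp−y≈-4.208385; I≈-1.088131, D=e−e_prev≈-4.452602; u=1·(-4.208385)+1·(-1.088131)+1/2·(-4.452602)≈-7.522818; next y=1/2·3.208385+1/2·(-7.522818)≈-2.157216
n=10: y≈-2.157216, sp=-1, e=sp−y≈1.157216; I≈0.069085, D=e−e_prev≈5.365602; u=1·1.157216+1·0.069085+1/2·5.365602≈3.909102; next y=1/2·(-2.157216)+1/2·3.909102≈0.875943
n=11: y≈0.875943, sp=-1, e=sp−y≈-1.875943; I≈-1.806858, D=e−e_prev≈-3.033159; u=1·(-1.875943)+1·(-1.806858)+1/2·(-3.033159)≈-5.199380; next y=1/2·0.875943+1/2·(-5.199380)≈-2.161719

0 3 7.500 0.000
1 3 -0.375 3.750
2 3 5.906 1.688
3 3 0.914 3.797
4 3 4.775 2.355
5 3 1.674 3.565
6 3 4.078 2.620
7 3 2.163 3.349
8 3 3.661 2.756
9 -1 -7.523 3.208
10 -1 3.909 -2.157
11 -1 -5.199 0.876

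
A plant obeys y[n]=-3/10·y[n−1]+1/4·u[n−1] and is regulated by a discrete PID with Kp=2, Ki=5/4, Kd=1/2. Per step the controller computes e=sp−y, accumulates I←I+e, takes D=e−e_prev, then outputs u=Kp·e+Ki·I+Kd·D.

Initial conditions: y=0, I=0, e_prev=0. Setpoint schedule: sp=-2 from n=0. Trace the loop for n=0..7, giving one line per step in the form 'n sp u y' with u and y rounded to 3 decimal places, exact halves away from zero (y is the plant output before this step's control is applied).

0 -2 -7.500 0.000
1 -2 -1.969 -1.875
2 -2 -10.357 0.070
3 -2 -1.920 -2.610
4 -2 -13.423 0.303
5 -2 -0.783 -3.447
6 -2 -16.918 0.838
7 -2 1.624 -4.481

(exact arithmetic carried between steps; '≈' marks a value shown rounded to 6 d.p. or computed from one; I and e_prev carry over from the previous line; the table rounds u and y to 3 d.p., halves away from zero)
n=0: y=0, sp=-2, e=sp−y=-2; I=-2, D=e−e_prev=-2; u=2·(-2)+5/4·(-2)+1/2·(-2)=-7.5; next y=-3/10·0+1/4·(-7.5)=-1.875
n=1: y=-1.875, sp=-2, e=sp−y=-0.125; I=-2.125, D=e−e_prev=1.875; u=2·(-0.125)+5/4·(-2.125)+1/2·1.875=-1.96875; next y=-3/10·(-1.875)+1/4·(-1.96875)≈0.070313
n=2: y≈0.070313, sp=-2, e=sp−y≈-2.070313; I≈-4.195313, D=e−e_prev≈-1.945313; u=2·(-2.070313)+5/4·(-4.195313)+1/2·(-1.945313)≈-10.357422; next y=-3/10·0.070313+1/4·(-10.357422)≈-2.610449
n=3: y≈-2.610449, sp=-2, e=sp−y≈0.610449; I≈-3.584863, D=e−e_prev≈2.680762; u=2·0.610449+5/4·(-3.584863)+1/2·2.680762≈-1.919800; next y=-3/10·(-2.610449)+1/4·(-1.919800)≈0.303185
n=4: y≈0.303185, sp=-2, e=sp−y≈-2.303185; I≈-5.888048, D=e−e_prev≈-2.913634; u=2·(-2.303185)+5/4·(-5.888048)+1/2·(-2.913634)≈-13.423247; next y=-3/10·0.303185+1/4·(-13.423247)≈-3.446767
n=5: y≈-3.446767, sp=-2, e=sp−y≈1.446767; I≈-4.441281, D=e−e_prev≈3.749952; u=2·1.446767+5/4·(-4.441281)+1/2·3.749952≈-0.783091; next y=-3/10·(-3.446767)+1/4·(-0.783091)≈0.838257
n=6: y≈0.838257, sp=-2, e=sp−y≈-2.838257; I≈-7.279538, D=e−e_prev≈-4.285025; u=2·(-2.838257)+5/4·(-7.279538)+1/2·(-4.285025)≈-16.918450; next y=-3/10·0.838257+1/4·(-16.918450)≈-4.481090
n=7: y≈-4.481090, sp=-2, e=sp−y≈2.481090; I≈-4.798449, D=e−e_prev≈5.319347; u=2·2.481090+5/4·(-4.798449)+1/2·5.319347≈1.623792; next y=-3/10·(-4.481090)+1/4·1.623792≈1.750275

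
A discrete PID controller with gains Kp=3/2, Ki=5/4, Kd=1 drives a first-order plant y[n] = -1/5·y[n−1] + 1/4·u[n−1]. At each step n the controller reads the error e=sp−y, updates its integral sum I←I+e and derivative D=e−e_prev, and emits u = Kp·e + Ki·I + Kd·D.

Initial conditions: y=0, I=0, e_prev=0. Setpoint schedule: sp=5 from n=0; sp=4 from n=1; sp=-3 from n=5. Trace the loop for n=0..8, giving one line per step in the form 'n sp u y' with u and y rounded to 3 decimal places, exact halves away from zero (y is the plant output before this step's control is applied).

0 5 18.750 0.000
1 4 -1.328 4.688
2 4 25.839 -1.270
3 4 -3.468 6.714
4 4 34.586 -2.210
5 -3 -35.193 9.088
6 -3 41.886 -10.616
7 -3 -55.339 12.595
8 -3 56.935 -16.354

(exact arithmetic carried between steps; '≈' marks a value shown rounded to 6 d.p. or computed from one; I and e_prev carry over from the previous line; the table rounds u and y to 3 d.p., halves away from zero)
n=0: y=0, sp=5, e=sp−y=5; I=5, D=e−e_prev=5; u=3/2·5+5/4·5+1·5=18.75; next y=-1/5·0+1/4·18.75=4.6875
n=1: y=4.6875, sp=4, e=sp−y=-0.6875; I=4.3125, D=e−e_prev=-5.6875; u=3/2·(-0.6875)+5/4·4.3125+1·(-5.6875)=-1.328125; next y=-1/5·4.6875+1/4·(-1.328125)≈-1.269531
n=2: y≈-1.269531, sp=4, e=sp−y≈5.269531; I≈9.582031, D=e−e_prev≈5.957031; u=3/2·5.269531+5/4·9.582031+1·5.957031≈25.838867; next y=-1/5·(-1.269531)+1/4·25.838867≈6.713623
n=3: y≈6.713623, sp=4, e=sp−y≈-2.713623; I≈6.868408, D=e−e_prev≈-7.983154; u=3/2·(-2.713623)+5/4·6.868408+1·(-7.983154)≈-3.468079; next y=-1/5·6.713623+1/4·(-3.468079)≈-2.209744
n=4: y≈-2.209744, sp=4, e=sp−y≈6.209744; I≈13.078152, D=e−e_prev≈8.923367; u=3/2·6.209744+5/4·13.078152+1·8.923367≈34.585674; next y=-1/5·(-2.209744)+1/4·34.585674≈9.088367
n=5: y≈9.088367, sp=-3, e=sp−y≈-12.088367; I≈0.989785, D=e−e_prev≈-18.298112; u=3/2·(-12.088367)+5/4·0.989785+1·(-18.298112)≈-35.193432; next y=-1/5·9.088367+1/4·(-35.193432)≈-10.616031
n=6: y≈-10.616031, sp=-3, e=sp−y≈7.616031; I≈8.605816, D=e−e_prev≈19.704399; u=3/2·7.616031+5/4·8.605816+1·19.704399≈41.885716; next y=-1/5·(-10.616031)+1/4·41.885716≈12.594635
n=7: y≈12.594635, sp=-3, e=sp−y≈-15.594635; I≈-6.988819, D=e−e_prev≈-23.210667; u=3/2·(-15.594635)+5/4·(-6.988819)+1·(-23.210667)≈-55.338643; next y=-1/5·12.594635+1/4·(-55.338643)≈-16.353588
n=8: y≈-16.353588, sp=-3, e=sp−y≈13.353588; I≈6.364769, D=e−e_prev≈28.948223; u=3/2·13.353588+5/4·6.364769+1·28.948223≈56.934566; next y=-1/5·(-16.353588)+1/4·56.934566≈17.504359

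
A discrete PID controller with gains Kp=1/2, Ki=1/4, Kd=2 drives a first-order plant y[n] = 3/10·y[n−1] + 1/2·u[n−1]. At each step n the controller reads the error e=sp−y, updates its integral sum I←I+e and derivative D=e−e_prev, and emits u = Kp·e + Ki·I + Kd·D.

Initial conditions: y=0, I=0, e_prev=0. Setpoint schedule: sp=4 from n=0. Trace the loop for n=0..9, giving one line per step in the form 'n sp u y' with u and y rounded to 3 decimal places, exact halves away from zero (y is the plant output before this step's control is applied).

(exact arithmetic carried between steps; '≈' marks a value shown rounded to 6 d.p. or computed from one; I and e_prev carry over from the previous line; the table rounds u and y to 3 d.p., halves away from zero)
n=0: y=0, sp=4, e=sp−y=4; I=4, D=e−e_prev=4; u=1/2·4+1/4·4+2·4=11; next y=3/10·0+1/2·11=5.5
n=1: y=5.5, sp=4, e=sp−y=-1.5; I=2.5, D=e−e_prev=-5.5; u=1/2·(-1.5)+1/4·2.5+2·(-5.5)=-11.125; next y=3/10·5.5+1/2·(-11.125)=-3.9125
n=2: y=-3.9125, sp=4, e=sp−y=7.9125; I=10.4125, D=e−e_prev=9.4125; u=1/2·7.9125+1/4·10.4125+2·9.4125=25.384375; next y=3/10·(-3.9125)+1/2·25.384375≈11.518438
n=3: y≈11.518438, sp=4, e=sp−y≈-7.518438; I≈2.894063, D=e−e_prev≈-15.430938; u=1/2·(-7.518438)+1/4·2.894063+2·(-15.430938)≈-33.897578; next y=3/10·11.518438+1/2·(-33.897578)≈-13.493258
n=4: y≈-13.493258, sp=4, e=sp−y≈17.493258; I≈20.387320, D=e−e_prev≈25.011695; u=1/2·17.493258+1/4·20.387320+2·25.011695≈63.866850; next y=3/10·(-13.493258)+1/2·63.866850≈27.885447
n=5: y≈27.885447, sp=4, e=sp−y≈-23.885447; I≈-3.498127, D=e−e_prev≈-41.378705; u=1/2·(-23.885447)+1/4·(-3.498127)+2·(-41.378705)≈-95.574666; next y=3/10·27.885447+1/2·(-95.574666)≈-39.421699
n=6: y≈-39.421699, sp=4, e=sp−y≈43.421699; I≈39.923572, D=e−e_prev≈67.307146; u=1/2·43.421699+1/4·39.923572+2·67.307146≈166.306035; next y=3/10·(-39.421699)+1/2·166.306035≈71.326508
n=7: y≈71.326508, sp=4, e=sp−y≈-67.326508; I≈-27.402936, D=e−e_prev≈-110.748207; u=1/2·(-67.326508)+1/4·(-27.402936)+2·(-110.748207)≈-262.010401; next y=3/10·71.326508+1/2·(-262.010401)≈-109.607248
n=8: y≈-109.607248, sp=4, e=sp−y≈113.607248; I≈86.204312, D=e−e_prev≈180.933756; u=1/2·113.607248+1/4·86.204312+2·180.933756≈440.222214; next y=3/10·(-109.607248)+1/2·440.222214≈187.228933
n=9: y≈187.228933, sp=4, e=sp−y≈-183.228933; I≈-97.024620, D=e−e_prev≈-296.836181; u=1/2·(-183.228933)+1/4·(-97.024620)+2·(-296.836181)≈-709.542983; next y=3/10·187.228933+1/2·(-709.542983)≈-298.602812

0 4 11.000 0.000
1 4 -11.125 5.500
2 4 25.384 -3.913
3 4 -33.898 11.518
4 4 63.867 -13.493
5 4 -95.575 27.885
6 4 166.306 -39.422
7 4 -262.010 71.327
8 4 440.222 -109.607
9 4 -709.543 187.229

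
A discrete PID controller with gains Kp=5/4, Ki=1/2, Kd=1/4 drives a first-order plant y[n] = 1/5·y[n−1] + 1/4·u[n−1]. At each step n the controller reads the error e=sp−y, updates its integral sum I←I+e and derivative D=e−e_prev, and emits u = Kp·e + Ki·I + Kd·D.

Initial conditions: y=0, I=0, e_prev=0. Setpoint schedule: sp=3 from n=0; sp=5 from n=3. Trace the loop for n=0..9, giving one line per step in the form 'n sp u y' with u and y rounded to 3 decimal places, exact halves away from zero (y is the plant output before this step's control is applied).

(exact arithmetic carried between steps; '≈' marks a value shown rounded to 6 d.p. or computed from one; I and e_prev carry over from the previous line; the table rounds u and y to 3 d.p., halves away from zero)
n=0: y=0, sp=3, e=sp−y=3; I=3, D=e−e_prev=3; u=5/4·3+1/2·3+1/4·3=6; next y=1/5·0+1/4·6=1.5
n=1: y=1.5, sp=3, e=sp−y=1.5; I=4.5, D=e−e_prev=-1.5; u=5/4·1.5+1/2·4.5+1/4·(-1.5)=3.75; next y=1/5·1.5+1/4·3.75=1.2375
n=2: y=1.2375, sp=3, e=sp−y=1.7625; I=6.2625, D=e−e_prev=0.2625; u=5/4·1.7625+1/2·6.2625+1/4·0.2625=5.4; next y=1/5·1.2375+1/4·5.4=1.5975
n=3: y=1.5975, sp=5, e=sp−y=3.4025; I=9.665, D=e−e_prev=1.64; u=5/4·3.4025+1/2·9.665+1/4·1.64=9.495625; next y=1/5·1.5975+1/4·9.495625≈2.693406
n=4: y≈2.693406, sp=5, e=sp−y≈2.306594; I≈11.971594, D=e−e_prev≈-1.095906; u=5/4·2.306594+1/2·11.971594+1/4·(-1.095906)≈8.595063; next y=1/5·2.693406+1/4·8.595063≈2.687447
n=5: y≈2.687447, sp=5, e=sp−y≈2.312553; I≈14.284147, D=e−e_prev≈0.005959; u=5/4·2.312553+1/2·14.284147+1/4·0.005959≈10.034255; next y=1/5·2.687447+1/4·10.034255≈3.046053
n=6: y≈3.046053, sp=5, e=sp−y≈1.953947; I≈16.238094, D=e−e_prev≈-0.358606; u=5/4·1.953947+1/2·16.238094+1/4·(-0.358606)≈10.471829; next y=1/5·3.046053+1/4·10.471829≈3.227168
n=7: y≈3.227168, sp=5, e=sp−y≈1.772832; I≈18.010926, D=e−e_prev≈-0.181115; u=5/4·1.772832+1/2·18.010926+1/4·(-0.181115)≈11.176224; next y=1/5·3.227168+1/4·11.176224≈3.439490
n=8: y≈3.439490, sp=5, e=sp−y≈1.560510; I≈19.571436, D=e−e_prev≈-0.212322; u=5/4·1.560510+1/2·19.571436+1/4·(-0.212322)≈11.683276; next y=1/5·3.439490+1/4·11.683276≈3.608717
n=9: y≈3.608717, sp=5, e=sp−y≈1.391283; I≈20.962719, D=e−e_prev≈-0.169227; u=5/4·1.391283+1/2·20.962719+1/4·(-0.169227)≈12.178157; next y=1/5·3.608717+1/4·12.178157≈3.766283

0 3 6.000 0.000
1 3 3.750 1.500
2 3 5.400 1.238
3 5 9.496 1.598
4 5 8.595 2.693
5 5 10.034 2.687
6 5 10.472 3.046
7 5 11.176 3.227
8 5 11.683 3.439
9 5 12.178 3.609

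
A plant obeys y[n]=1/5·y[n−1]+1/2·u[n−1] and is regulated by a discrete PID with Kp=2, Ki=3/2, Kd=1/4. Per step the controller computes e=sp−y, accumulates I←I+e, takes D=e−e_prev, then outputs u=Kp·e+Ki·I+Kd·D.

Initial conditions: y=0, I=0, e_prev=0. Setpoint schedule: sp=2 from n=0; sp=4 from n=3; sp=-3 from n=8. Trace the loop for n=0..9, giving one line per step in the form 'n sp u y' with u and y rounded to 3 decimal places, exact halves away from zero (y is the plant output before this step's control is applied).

(exact arithmetic carried between steps; '≈' marks a value shown rounded to 6 d.p. or computed from one; I and e_prev carry over from the previous line; the table rounds u and y to 3 d.p., halves away from zero)
n=0: y=0, sp=2, e=sp−y=2; I=2, D=e−e_prev=2; u=2·2+3/2·2+1/4·2=7.5; next y=1/5·0+1/2·7.5=3.75
n=1: y=3.75, sp=2, e=sp−y=-1.75; I=0.25, D=e−e_prev=-3.75; u=2·(-1.75)+3/2·0.25+1/4·(-3.75)=-4.0625; next y=1/5·3.75+1/2·(-4.0625)=-1.28125
n=2: y=-1.28125, sp=2, e=sp−y=3.28125; I=3.53125, D=e−e_prev=5.03125; u=2·3.28125+3/2·3.53125+1/4·5.03125≈13.117188; next y=1/5·(-1.28125)+1/2·13.117188≈6.302344
n=3: y≈6.302344, sp=4, e=sp−y≈-2.302344; I≈1.228906, D=e−e_prev≈-5.583594; u=2·(-2.302344)+3/2·1.228906+1/4·(-5.583594)≈-4.157227; next y=1/5·6.302344+1/2·(-4.157227)≈-0.818145
n=4: y≈-0.818145, sp=4, e=sp−y≈4.818145; I≈6.047051, D=e−e_prev≈7.120488; u=2·4.818145+3/2·6.047051+1/4·7.120488≈20.486987; next y=1/5·(-0.818145)+1/2·20.486987≈10.079865
n=5: y≈10.079865, sp=4, e=sp−y≈-6.079865; I≈-0.032814, D=e−e_prev≈-10.898009; u=2·(-6.079865)+3/2·(-0.032814)+1/4·(-10.898009)≈-14.933453; next y=1/5·10.079865+1/2·(-14.933453)≈-5.450753
n=6: y≈-5.450753, sp=4, e=sp−y≈9.450753; I≈9.417939, D=e−e_prev≈15.530618; u=2·9.450753+3/2·9.417939+1/4·15.530618≈36.911071; next y=1/5·(-5.450753)+1/2·36.911071≈17.365385
n=7: y≈17.365385, sp=4, e=sp−y≈-13.365385; I≈-3.947445, D=e−e_prev≈-22.816138; u=2·(-13.365385)+3/2·(-3.947445)+1/4·(-22.816138)≈-38.355971; next y=1/5·17.365385+1/2·(-38.355971)≈-15.704909
n=8: y≈-15.704909, sp=-3, e=sp−y≈12.704909; I≈8.757464, D=e−e_prev≈26.070293; u=2·12.704909+3/2·8.757464+1/4·26.070293≈45.063586; next y=1/5·(-15.704909)+1/2·45.063586≈19.390811
n=9: y≈19.390811, sp=-3, e=sp−y≈-22.390811; I≈-13.633348, D=e−e_prev≈-35.095720; u=2·(-22.390811)+3/2·(-13.633348)+1/4·(-35.095720)≈-74.005575; next y=1/5·19.390811+1/2·(-74.005575)≈-33.124625

0 2 7.500 0.000
1 2 -4.063 3.750
2 2 13.117 -1.281
3 4 -4.157 6.302
4 4 20.487 -0.818
5 4 -14.933 10.080
6 4 36.911 -5.451
7 4 -38.356 17.365
8 -3 45.064 -15.705
9 -3 -74.006 19.391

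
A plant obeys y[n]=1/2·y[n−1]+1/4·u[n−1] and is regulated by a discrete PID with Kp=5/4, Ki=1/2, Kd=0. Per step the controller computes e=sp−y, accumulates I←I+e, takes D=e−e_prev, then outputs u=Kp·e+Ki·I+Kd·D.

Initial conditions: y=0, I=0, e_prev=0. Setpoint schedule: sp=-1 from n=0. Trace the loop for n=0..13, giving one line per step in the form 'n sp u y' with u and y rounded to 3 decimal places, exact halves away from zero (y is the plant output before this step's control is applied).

(exact arithmetic carried between steps; '≈' marks a value shown rounded to 6 d.p. or computed from one; I and e_prev carry over from the previous line; the table rounds u and y to 3 d.p., halves away from zero)
n=0: y=0, sp=-1, e=sp−y=-1; I=-1, D=e−e_prev=-1; u=5/4·(-1)+1/2·(-1)+0·(-1)=-1.75; next y=1/2·0+1/4·(-1.75)=-0.4375
n=1: y=-0.4375, sp=-1, e=sp−y=-0.5625; I=-1.5625, D=e−e_prev=0.4375; u=5/4·(-0.5625)+1/2·(-1.5625)+0·0.4375=-1.484375; next y=1/2·(-0.4375)+1/4·(-1.484375)≈-0.589844
n=2: y≈-0.589844, sp=-1, e=sp−y≈-0.410156; I≈-1.972656, D=e−e_prev≈0.152344; u=5/4·(-0.410156)+1/2·(-1.972656)+0·0.152344≈-1.499023; next y=1/2·(-0.589844)+1/4·(-1.499023)≈-0.669678
n=3: y≈-0.669678, sp=-1, e=sp−y≈-0.330322; I≈-2.302979, D=e−e_prev≈0.079834; u=5/4·(-0.330322)+1/2·(-2.302979)+0·0.079834≈-1.564392; next y=1/2·(-0.669678)+1/4·(-1.564392)≈-0.725937
n=4: y≈-0.725937, sp=-1, e=sp−y≈-0.274063; I≈-2.577042, D=e−e_prev≈0.056259; u=5/4·(-0.274063)+1/2·(-2.577042)+0·0.056259≈-1.631100; next y=1/2·(-0.725937)+1/4·(-1.631100)≈-0.770743
n=5: y≈-0.770743, sp=-1, e=sp−y≈-0.229257; I≈-2.806298, D=e−e_prev≈0.044806; u=5/4·(-0.229257)+1/2·(-2.806298)+0·0.044806≈-1.689720; next y=1/2·(-0.770743)+1/4·(-1.689720)≈-0.807802
n=6: y≈-0.807802, sp=-1, e=sp−y≈-0.192198; I≈-2.998497, D=e−e_prev≈0.037058; u=5/4·(-0.192198)+1/2·(-2.998497)+0·0.037058≈-1.739496; next y=1/2·(-0.807802)+1/4·(-1.739496)≈-0.838775
n=7: y≈-0.838775, sp=-1, e=sp−y≈-0.161225; I≈-3.159722, D=e−e_prev≈0.030973; u=5/4·(-0.161225)+1/2·(-3.159722)+0·0.030973≈-1.781392; next y=1/2·(-0.838775)+1/4·(-1.781392)≈-0.864736
n=8: y≈-0.864736, sp=-1, e=sp−y≈-0.135264; I≈-3.294986, D=e−e_prev≈0.025961; u=5/4·(-0.135264)+1/2·(-3.294986)+0·0.025961≈-1.816574; next y=1/2·(-0.864736)+1/4·(-1.816574)≈-0.886511
n=9: y≈-0.886511, sp=-1, e=sp−y≈-0.113489; I≈-3.408475, D=e−e_prev≈0.021776; u=5/4·(-0.113489)+1/2·(-3.408475)+0·0.021776≈-1.846099; next y=1/2·(-0.886511)+1/4·(-1.846099)≈-0.904780
n=10: y≈-0.904780, sp=-1, e=sp−y≈-0.095220; I≈-3.503695, D=e−e_prev≈0.018269; u=5/4·(-0.095220)+1/2·(-3.503695)+0·0.018269≈-1.870872; next y=1/2·(-0.904780)+1/4·(-1.870872)≈-0.920108
n=11: y≈-0.920108, sp=-1, e=sp−y≈-0.079892; I≈-3.583587, D=e−e_prev≈0.015328; u=5/4·(-0.079892)+1/2·(-3.583587)+0·0.015328≈-1.891658; next y=1/2·(-0.920108)+1/4·(-1.891658)≈-0.932969
n=12: y≈-0.932969, sp=-1, e=sp−y≈-0.067031; I≈-3.650618, D=e−e_prev≈0.012860; u=5/4·(-0.067031)+1/2·(-3.650618)+0·0.012860≈-1.909098; next y=1/2·(-0.932969)+1/4·(-1.909098)≈-0.943759
n=13: y≈-0.943759, sp=-1, e=sp−y≈-0.056241; I≈-3.706859, D=e−e_prev≈0.010790; u=5/4·(-0.056241)+1/2·(-3.706859)+0·0.010790≈-1.923731; next y=1/2·(-0.943759)+1/4·(-1.923731)≈-0.952812

0 -1 -1.750 0.000
1 -1 -1.484 -0.438
2 -1 -1.499 -0.590
3 -1 -1.564 -0.670
4 -1 -1.631 -0.726
5 -1 -1.690 -0.771
6 -1 -1.739 -0.808
7 -1 -1.781 -0.839
8 -1 -1.817 -0.865
9 -1 -1.846 -0.887
10 -1 -1.871 -0.905
11 -1 -1.892 -0.920
12 -1 -1.909 -0.933
13 -1 -1.924 -0.944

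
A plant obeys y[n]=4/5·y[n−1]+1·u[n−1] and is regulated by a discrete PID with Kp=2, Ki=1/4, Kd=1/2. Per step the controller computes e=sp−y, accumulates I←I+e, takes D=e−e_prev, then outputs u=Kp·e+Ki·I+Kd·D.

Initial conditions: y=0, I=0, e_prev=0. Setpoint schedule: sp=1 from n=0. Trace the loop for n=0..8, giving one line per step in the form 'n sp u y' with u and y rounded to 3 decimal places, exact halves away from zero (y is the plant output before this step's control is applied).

0 1 2.750 0.000
1 1 -5.063 2.750
2 1 11.309 -2.863
3 1 -23.206 9.019
4 1 49.508 -15.991
5 1 -103.691 36.715
6 1 219.077 -74.319
7 1 -460.949 159.622
8 1 971.767 -333.251

(exact arithmetic carried between steps; '≈' marks a value shown rounded to 6 d.p. or computed from one; I and e_prev carry over from the previous line; the table rounds u and y to 3 d.p., halves away from zero)
n=0: y=0, sp=1, e=sp−y=1; I=1, D=e−e_prev=1; u=2·1+1/4·1+1/2·1=2.75; next y=4/5·0+1·2.75=2.75
n=1: y=2.75, sp=1, e=sp−y=-1.75; I=-0.75, D=e−e_prev=-2.75; u=2·(-1.75)+1/4·(-0.75)+1/2·(-2.75)=-5.0625; next y=4/5·2.75+1·(-5.0625)=-2.8625
n=2: y=-2.8625, sp=1, e=sp−y=3.8625; I=3.1125, D=e−e_prev=5.6125; u=2·3.8625+1/4·3.1125+1/2·5.6125=11.309375; next y=4/5·(-2.8625)+1·11.309375=9.019375
n=3: y=9.019375, sp=1, e=sp−y=-8.019375; I=-4.906875, D=e−e_prev=-11.881875; u=2·(-8.019375)+1/4·(-4.906875)+1/2·(-11.881875)≈-23.206406; next y=4/5·9.019375+1·(-23.206406)≈-15.990906
n=4: y≈-15.990906, sp=1, e=sp−y≈16.990906; I≈12.084031, D=e−e_prev≈25.010281; u=2·16.990906+1/4·12.084031+1/2·25.010281≈49.507961; next y=4/5·(-15.990906)+1·49.507961≈36.715236
n=5: y≈36.715236, sp=1, e=sp−y≈-35.715236; I≈-23.631205, D=e−e_prev≈-52.706142; u=2·(-35.715236)+1/4·(-23.631205)+1/2·(-52.706142)≈-103.691344; next y=4/5·36.715236+1·(-103.691344)≈-74.319155
n=6: y≈-74.319155, sp=1, e=sp−y≈75.319155; I≈51.687951, D=e−e_prev≈111.034391; u=2·75.319155+1/4·51.687951+1/2·111.034391≈219.077494; next y=4/5·(-74.319155)+1·219.077494≈159.622170
n=7: y≈159.622170, sp=1, e=sp−y≈-158.622170; I≈-106.934219, D=e−e_prev≈-233.941325; u=2·(-158.622170)+1/4·(-106.934219)+1/2·(-233.941325)≈-460.948557; next y=4/5·159.622170+1·(-460.948557)≈-333.250821
n=8: y≈-333.250821, sp=1, e=sp−y≈334.250821; I≈227.316602, D=e−e_prev≈492.872991; u=2·334.250821+1/4·227.316602+1/2·492.872991≈971.767288; next y=4/5·(-333.250821)+1·971.767288≈705.166631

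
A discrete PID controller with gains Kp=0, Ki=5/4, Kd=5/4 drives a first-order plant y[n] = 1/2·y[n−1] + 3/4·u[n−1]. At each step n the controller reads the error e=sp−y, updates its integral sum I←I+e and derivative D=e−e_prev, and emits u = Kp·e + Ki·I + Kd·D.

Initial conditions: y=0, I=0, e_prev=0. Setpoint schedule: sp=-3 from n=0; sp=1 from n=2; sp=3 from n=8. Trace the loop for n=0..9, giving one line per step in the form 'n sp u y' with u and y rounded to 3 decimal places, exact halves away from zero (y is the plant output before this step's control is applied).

(exact arithmetic carried between steps; '≈' marks a value shown rounded to 6 d.p. or computed from one; I and e_prev carry over from the previous line; the table rounds u and y to 3 d.p., halves away from zero)
n=0: y=0, sp=-3, e=sp−y=-3; I=-3, D=e−e_prev=-3; u=0·(-3)+5/4·(-3)+5/4·(-3)=-7.5; next y=1/2·0+3/4·(-7.5)=-5.625
n=1: y=-5.625, sp=-3, e=sp−y=2.625; I=-0.375, D=e−e_prev=5.625; u=0·2.625+5/4·(-0.375)+5/4·5.625=6.5625; next y=1/2·(-5.625)+3/4·6.5625=2.109375
n=2: y=2.109375, sp=1, e=sp−y=-1.109375; I=-1.484375, D=e−e_prev=-3.734375; u=0·(-1.109375)+5/4·(-1.484375)+5/4·(-3.734375)≈-6.523438; next y=1/2·2.109375+3/4·(-6.523438)≈-3.837891
n=3: y≈-3.837891, sp=1, e=sp−y≈4.837891; I≈3.353516, D=e−e_prev≈5.947266; u=0·4.837891+5/4·3.353516+5/4·5.947266≈11.625977; next y=1/2·(-3.837891)+3/4·11.625977≈6.800537
n=4: y≈6.800537, sp=1, e=sp−y≈-5.800537; I≈-2.447021, D=e−e_prev≈-10.638428; u=0·(-5.800537)+5/4·(-2.447021)+5/4·(-10.638428)≈-16.356812; next y=1/2·6.800537+3/4·(-16.356812)≈-8.867340
n=5: y≈-8.867340, sp=1, e=sp−y≈9.867340; I≈7.420319, D=e−e_prev≈15.667877; u=0·9.867340+5/4·7.420319+5/4·15.667877≈28.860245; next y=1/2·(-8.867340)+3/4·28.860245≈17.211514
n=6: y≈17.211514, sp=1, e=sp−y≈-16.211514; I≈-8.791195, D=e−e_prev≈-26.078854; u=0·(-16.211514)+5/4·(-8.791195)+5/4·(-26.078854)≈-43.587561; next y=1/2·17.211514+3/4·(-43.587561)≈-24.084914
n=7: y≈-24.084914, sp=1, e=sp−y≈25.084914; I≈16.293719, D=e−e_prev≈41.296427; u=0·25.084914+5/4·16.293719+5/4·41.296427≈71.987683; next y=1/2·(-24.084914)+3/4·71.987683≈41.948305
n=8: y≈41.948305, sp=3, e=sp−y≈-38.948305; I≈-22.654586, D=e−e_prev≈-64.033219; u=0·(-38.948305)+5/4·(-22.654586)+5/4·(-64.033219)≈-108.359756; next y=1/2·41.948305+3/4·(-108.359756)≈-60.295665
n=9: y≈-60.295665, sp=3, e=sp−y≈63.295665; I≈40.641078, D=e−e_prev≈102.243970; u=0·63.295665+5/4·40.641078+5/4·102.243970≈178.606310; next y=1/2·(-60.295665)+3/4·178.606310≈103.806900

0 -3 -7.500 0.000
1 -3 6.563 -5.625
2 1 -6.523 2.109
3 1 11.626 -3.838
4 1 -16.357 6.801
5 1 28.860 -8.867
6 1 -43.588 17.212
7 1 71.988 -24.085
8 3 -108.360 41.948
9 3 178.606 -60.296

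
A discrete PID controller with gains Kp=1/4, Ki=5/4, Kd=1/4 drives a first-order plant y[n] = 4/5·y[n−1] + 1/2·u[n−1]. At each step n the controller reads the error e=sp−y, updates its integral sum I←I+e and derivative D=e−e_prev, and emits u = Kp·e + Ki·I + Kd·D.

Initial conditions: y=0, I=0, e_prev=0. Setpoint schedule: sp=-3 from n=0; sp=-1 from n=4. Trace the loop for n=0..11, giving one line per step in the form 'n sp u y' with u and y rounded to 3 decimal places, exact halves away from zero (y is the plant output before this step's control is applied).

(exact arithmetic carried between steps; '≈' marks a value shown rounded to 6 d.p. or computed from one; I and e_prev carry over from the previous line; the table rounds u and y to 3 d.p., halves away from zero)
n=0: y=0, sp=-3, e=sp−y=-3; I=-3, D=e−e_prev=-3; u=1/4·(-3)+5/4·(-3)+1/4·(-3)=-5.25; next y=4/5·0+1/2·(-5.25)=-2.625
n=1: y=-2.625, sp=-3, e=sp−y=-0.375; I=-3.375, D=e−e_prev=2.625; u=1/4·(-0.375)+5/4·(-3.375)+1/4·2.625=-3.65625; next y=4/5·(-2.625)+1/2·(-3.65625)=-3.928125
n=2: y=-3.928125, sp=-3, e=sp−y=0.928125; I=-2.446875, D=e−e_prev=1.303125; u=1/4·0.928125+5/4·(-2.446875)+1/4·1.303125≈-2.500781; next y=4/5·(-3.928125)+1/2·(-2.500781)≈-4.392891
n=3: y≈-4.392891, sp=-3, e=sp−y≈1.392891; I≈-1.053984, D=e−e_prev≈0.464766; u=1/4·1.392891+5/4·(-1.053984)+1/4·0.464766≈-0.853066; next y=4/5·(-4.392891)+1/2·(-0.853066)≈-3.940846
n=4: y≈-3.940846, sp=-1, e=sp−y≈2.940846; I≈1.886861, D=e−e_prev≈1.547955; u=1/4·2.940846+5/4·1.886861+1/4·1.547955≈3.480777; next y=4/5·(-3.940846)+1/2·3.480777≈-1.412288
n=5: y≈-1.412288, sp=-1, e=sp−y≈0.412288; I≈2.299149, D=e−e_prev≈-2.528558; u=1/4·0.412288+5/4·2.299149+1/4·(-2.528558)≈2.344869; next y=4/5·(-1.412288)+1/2·2.344869≈0.042604
n=6: y≈0.042604, sp=-1, e=sp−y≈-1.042604; I≈1.256545, D=e−e_prev≈-1.454892; u=1/4·(-1.042604)+5/4·1.256545+1/4·(-1.454892)≈0.946307; next y=4/5·0.042604+1/2·0.946307≈0.507237
n=7: y≈0.507237, sp=-1, e=sp−y≈-1.507237; I≈-0.250692, D=e−e_prev≈-0.464633; u=1/4·(-1.507237)+5/4·(-0.250692)+1/4·(-0.464633)≈-0.806332; next y=4/5·0.507237+1/2·(-0.806332)≈0.002624
n=8: y≈0.002624, sp=-1, e=sp−y≈-1.002624; I≈-1.253315, D=e−e_prev≈0.504614; u=1/4·(-1.002624)+5/4·(-1.253315)+1/4·0.504614≈-1.691147; next y=4/5·0.002624+1/2·(-1.691147)≈-0.843475
n=9: y≈-0.843475, sp=-1, e=sp−y≈-0.156525; I≈-1.409841, D=e−e_prev≈0.846098; u=1/4·(-0.156525)+5/4·(-1.409841)+1/4·0.846098≈-1.589908; next y=4/5·(-0.843475)+1/2·(-1.589908)≈-1.469734
n=10: y≈-1.469734, sp=-1, e=sp−y≈0.469734; I≈-0.940107, D=e−e_prev≈0.626259; u=1/4·0.469734+5/4·(-0.940107)+1/4·0.626259≈-0.901136; next y=4/5·(-1.469734)+1/2·(-0.901136)≈-1.626355
n=11: y≈-1.626355, sp=-1, e=sp−y≈0.626355; I≈-0.313752, D=e−e_prev≈0.156621; u=1/4·0.626355+5/4·(-0.313752)+1/4·0.156621≈-0.196447; next y=4/5·(-1.626355)+1/2·(-0.196447)≈-1.399307

0 -3 -5.250 0.000
1 -3 -3.656 -2.625
2 -3 -2.501 -3.928
3 -3 -0.853 -4.393
4 -1 3.481 -3.941
5 -1 2.345 -1.412
6 -1 0.946 0.043
7 -1 -0.806 0.507
8 -1 -1.691 0.003
9 -1 -1.590 -0.843
10 -1 -0.901 -1.470
11 -1 -0.196 -1.626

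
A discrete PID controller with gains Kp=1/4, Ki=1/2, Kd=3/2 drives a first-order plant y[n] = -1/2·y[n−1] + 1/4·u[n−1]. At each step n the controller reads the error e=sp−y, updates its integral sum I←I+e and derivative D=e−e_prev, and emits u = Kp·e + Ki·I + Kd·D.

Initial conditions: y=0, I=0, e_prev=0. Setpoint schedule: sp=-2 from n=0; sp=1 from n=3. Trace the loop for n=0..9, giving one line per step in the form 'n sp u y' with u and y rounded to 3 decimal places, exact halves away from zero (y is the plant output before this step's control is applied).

(exact arithmetic carried between steps; '≈' marks a value shown rounded to 6 d.p. or computed from one; I and e_prev carry over from the previous line; the table rounds u and y to 3 d.p., halves away from zero)
n=0: y=0, sp=-2, e=sp−y=-2; I=-2, D=e−e_prev=-2; u=1/4·(-2)+1/2·(-2)+3/2·(-2)=-4.5; next y=-1/2·0+1/4·(-4.5)=-1.125
n=1: y=-1.125, sp=-2, e=sp−y=-0.875; I=-2.875, D=e−e_prev=1.125; u=1/4·(-0.875)+1/2·(-2.875)+3/2·1.125=0.03125; next y=-1/2·(-1.125)+1/4·0.03125≈0.570313
n=2: y≈0.570313, sp=-2, e=sp−y≈-2.570313; I≈-5.445313, D=e−e_prev≈-1.695313; u=1/4·(-2.570313)+1/2·(-5.445313)+3/2·(-1.695313)≈-5.908203; next y=-1/2·0.570313+1/4·(-5.908203)≈-1.762207
n=3: y≈-1.762207, sp=1, e=sp−y≈2.762207; I≈-2.683105, D=e−e_prev≈5.332520; u=1/4·2.762207+1/2·(-2.683105)+3/2·5.332520≈7.347778; next y=-1/2·(-1.762207)+1/4·7.347778≈2.718048
n=4: y≈2.718048, sp=1, e=sp−y≈-1.718048; I≈-4.401154, D=e−e_prev≈-4.480255; u=1/4·(-1.718048)+1/2·(-4.401154)+3/2·(-4.480255)≈-9.350471; next y=-1/2·2.718048+1/4·(-9.350471)≈-3.696642
n=5: y≈-3.696642, sp=1, e=sp−y≈4.696642; I≈0.295488, D=e−e_prev≈6.414690; u=1/4·4.696642+1/2·0.295488+3/2·6.414690≈10.943940; next y=-1/2·(-3.696642)+1/4·10.943940≈4.584306
n=6: y≈4.584306, sp=1, e=sp−y≈-3.584306; I≈-3.288818, D=e−e_prev≈-8.280948; u=1/4·(-3.584306)+1/2·(-3.288818)+3/2·(-8.280948)≈-14.961907; next y=-1/2·4.584306+1/4·(-14.961907)≈-6.032630
n=7: y≈-6.032630, sp=1, e=sp−y≈7.032630; I≈3.743812, D=e−e_prev≈10.616936; u=1/4·7.032630+1/2·3.743812+3/2·10.616936≈19.555467; next y=-1/2·(-6.032630)+1/4·19.555467≈7.905182
n=8: y≈7.905182, sp=1, e=sp−y≈-6.905182; I≈-3.161369, D=e−e_prev≈-13.937811; u=1/4·(-6.905182)+1/2·(-3.161369)+3/2·(-13.937811)≈-24.213697; next y=-1/2·7.905182+1/4·(-24.213697)≈-10.006015
n=9: y≈-10.006015, sp=1, e=sp−y≈11.006015; I≈7.844646, D=e−e_prev≈17.911197; u=1/4·11.006015+1/2·7.844646+3/2·17.911197≈33.540621; next y=-1/2·(-10.006015)+1/4·33.540621≈13.388163

0 -2 -4.500 0.000
1 -2 0.031 -1.125
2 -2 -5.908 0.570
3 1 7.348 -1.762
4 1 -9.350 2.718
5 1 10.944 -3.697
6 1 -14.962 4.584
7 1 19.555 -6.033
8 1 -24.214 7.905
9 1 33.541 -10.006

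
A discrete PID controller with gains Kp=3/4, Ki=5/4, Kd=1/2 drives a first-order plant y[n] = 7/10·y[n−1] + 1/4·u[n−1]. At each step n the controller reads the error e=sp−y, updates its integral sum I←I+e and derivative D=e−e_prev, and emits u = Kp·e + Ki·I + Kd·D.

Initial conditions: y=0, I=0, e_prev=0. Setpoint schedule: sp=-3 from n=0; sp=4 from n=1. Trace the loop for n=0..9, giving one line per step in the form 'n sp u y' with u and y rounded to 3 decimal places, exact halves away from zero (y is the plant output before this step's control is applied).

(exact arithmetic carried between steps; '≈' marks a value shown rounded to 6 d.p. or computed from one; I and e_prev carry over from the previous line; the table rounds u and y to 3 d.p., halves away from zero)
n=0: y=0, sp=-3, e=sp−y=-3; I=-3, D=e−e_prev=-3; u=3/4·(-3)+5/4·(-3)+1/2·(-3)=-7.5; next y=7/10·0+1/4·(-7.5)=-1.875
n=1: y=-1.875, sp=4, e=sp−y=5.875; I=2.875, D=e−e_prev=8.875; u=3/4·5.875+5/4·2.875+1/2·8.875=12.4375; next y=7/10·(-1.875)+1/4·12.4375=1.796875
n=2: y=1.796875, sp=4, e=sp−y=2.203125; I=5.078125, D=e−e_prev=-3.671875; u=3/4·2.203125+5/4·5.078125+1/2·(-3.671875)≈6.164063; next y=7/10·1.796875+1/4·6.164063≈2.798828
n=3: y≈2.798828, sp=4, e=sp−y≈1.201172; I≈6.279297, D=e−e_prev≈-1.001953; u=3/4·1.201172+5/4·6.279297+1/2·(-1.001953)≈8.249023; next y=7/10·2.798828+1/4·8.249023≈4.021436
n=4: y≈4.021436, sp=4, e=sp−y≈-0.021436; I≈6.257861, D=e−e_prev≈-1.222607; u=3/4·(-0.021436)+5/4·6.257861+1/2·(-1.222607)≈7.194946; next y=7/10·4.021436+1/4·7.194946≈4.613741
n=5: y≈4.613741, sp=4, e=sp−y≈-0.613741; I≈5.644120, D=e−e_prev≈-0.592306; u=3/4·(-0.613741)+5/4·5.644120+1/2·(-0.592306)≈6.298691; next y=7/10·4.613741+1/4·6.298691≈4.804292
n=6: y≈4.804292, sp=4, e=sp−y≈-0.804292; I≈4.839828, D=e−e_prev≈-0.190550; u=3/4·(-0.804292)+5/4·4.839828+1/2·(-0.190550)≈5.351291; next y=7/10·4.804292+1/4·5.351291≈4.700827
n=7: y≈4.700827, sp=4, e=sp−y≈-0.700827; I≈4.139001, D=e−e_prev≈0.103465; u=3/4·(-0.700827)+5/4·4.139001+1/2·0.103465≈4.699864; next y=7/10·4.700827+1/4·4.699864≈4.465545
n=8: y≈4.465545, sp=4, e=sp−y≈-0.465545; I≈3.673456, D=e−e_prev≈0.235282; u=3/4·(-0.465545)+5/4·3.673456+1/2·0.235282≈4.360303; next y=7/10·4.465545+1/4·4.360303≈4.215957
n=9: y≈4.215957, sp=4, e=sp−y≈-0.215957; I≈3.457499, D=e−e_prev≈0.249588; u=3/4·(-0.215957)+5/4·3.457499+1/2·0.249588≈4.284700; next y=7/10·4.215957+1/4·4.284700≈4.022345

0 -3 -7.500 0.000
1 4 12.438 -1.875
2 4 6.164 1.797
3 4 8.249 2.799
4 4 7.195 4.021
5 4 6.299 4.614
6 4 5.351 4.804
7 4 4.700 4.701
8 4 4.360 4.466
9 4 4.285 4.216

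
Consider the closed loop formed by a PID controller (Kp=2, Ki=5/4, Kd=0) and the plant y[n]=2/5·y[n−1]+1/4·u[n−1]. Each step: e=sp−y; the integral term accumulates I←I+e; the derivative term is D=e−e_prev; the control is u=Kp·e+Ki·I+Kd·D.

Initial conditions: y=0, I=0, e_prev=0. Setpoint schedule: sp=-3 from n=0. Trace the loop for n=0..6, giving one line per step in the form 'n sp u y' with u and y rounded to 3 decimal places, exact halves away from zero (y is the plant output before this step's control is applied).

0 -3 -9.750 0.000
1 -3 -5.578 -2.438
2 -3 -6.502 -2.370
3 -3 -6.628 -2.573
4 -3 -6.794 -2.686
5 -3 -6.904 -2.773
6 -3 -6.986 -2.835

(exact arithmetic carried between steps; '≈' marks a value shown rounded to 6 d.p. or computed from one; I and e_prev carry over from the previous line; the table rounds u and y to 3 d.p., halves away from zero)
n=0: y=0, sp=-3, e=sp−y=-3; I=-3, D=e−e_prev=-3; u=2·(-3)+5/4·(-3)+0·(-3)=-9.75; next y=2/5·0+1/4·(-9.75)=-2.4375
n=1: y=-2.4375, sp=-3, e=sp−y=-0.5625; I=-3.5625, D=e−e_prev=2.4375; u=2·(-0.5625)+5/4·(-3.5625)+0·2.4375=-5.578125; next y=2/5·(-2.4375)+1/4·(-5.578125)≈-2.369531
n=2: y≈-2.369531, sp=-3, e=sp−y≈-0.630469; I≈-4.192969, D=e−e_prev≈-0.067969; u=2·(-0.630469)+5/4·(-4.192969)+0·(-0.067969)≈-6.502148; next y=2/5·(-2.369531)+1/4·(-6.502148)≈-2.573350
n=3: y≈-2.573350, sp=-3, e=sp−y≈-0.426650; I≈-4.619619, D=e−e_prev≈0.203818; u=2·(-0.426650)+5/4·(-4.619619)+0·0.203818≈-6.627825; next y=2/5·(-2.573350)+1/4·(-6.627825)≈-2.686296
n=4: y≈-2.686296, sp=-3, e=sp−y≈-0.313704; I≈-4.933323, D=e−e_prev≈0.112946; u=2·(-0.313704)+5/4·(-4.933323)+0·0.112946≈-6.794062; next y=2/5·(-2.686296)+1/4·(-6.794062)≈-2.773034
n=5: y≈-2.773034, sp=-3, e=sp−y≈-0.226966; I≈-5.160289, D=e−e_prev≈0.086738; u=2·(-0.226966)+5/4·(-5.160289)+0·0.086738≈-6.904294; next y=2/5·(-2.773034)+1/4·(-6.904294)≈-2.835287
n=6: y≈-2.835287, sp=-3, e=sp−y≈-0.164713; I≈-5.325002, D=e−e_prev≈0.062253; u=2·(-0.164713)+5/4·(-5.325002)+0·0.062253≈-6.985679; next y=2/5·(-2.835287)+1/4·(-6.985679)≈-2.880535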